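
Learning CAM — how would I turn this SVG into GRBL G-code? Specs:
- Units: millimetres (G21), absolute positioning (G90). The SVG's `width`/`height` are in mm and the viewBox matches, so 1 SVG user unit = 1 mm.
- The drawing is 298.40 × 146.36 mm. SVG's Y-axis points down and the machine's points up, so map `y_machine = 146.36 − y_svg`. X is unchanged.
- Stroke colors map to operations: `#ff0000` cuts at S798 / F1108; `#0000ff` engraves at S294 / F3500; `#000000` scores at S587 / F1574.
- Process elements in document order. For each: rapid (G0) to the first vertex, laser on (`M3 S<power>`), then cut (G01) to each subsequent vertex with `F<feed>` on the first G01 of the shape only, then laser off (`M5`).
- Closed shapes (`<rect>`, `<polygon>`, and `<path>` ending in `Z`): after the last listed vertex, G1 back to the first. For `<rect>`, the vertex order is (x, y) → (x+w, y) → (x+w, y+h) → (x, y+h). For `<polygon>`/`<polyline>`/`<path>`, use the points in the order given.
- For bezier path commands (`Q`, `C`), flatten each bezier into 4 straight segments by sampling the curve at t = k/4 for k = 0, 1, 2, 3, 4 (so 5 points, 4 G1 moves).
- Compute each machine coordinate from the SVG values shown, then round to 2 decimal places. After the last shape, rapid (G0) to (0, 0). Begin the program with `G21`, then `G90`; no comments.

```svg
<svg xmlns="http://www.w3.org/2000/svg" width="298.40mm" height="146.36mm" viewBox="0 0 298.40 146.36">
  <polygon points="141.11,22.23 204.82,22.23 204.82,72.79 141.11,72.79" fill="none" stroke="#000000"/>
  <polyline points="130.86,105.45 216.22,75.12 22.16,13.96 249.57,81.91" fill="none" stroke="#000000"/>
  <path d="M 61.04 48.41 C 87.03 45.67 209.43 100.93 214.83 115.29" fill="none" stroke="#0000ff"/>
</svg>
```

Since the viewBox matches the mm dimensions, user units are millimetres directly. The only transform is the Y-flip y_m = 146.36 − y_svg.

Shape 1 is a rectangle drawn with `<polygon>`. Its stroke #000000 means score at S587, F1574. After flipping Y the toolpath is (141.11,124.13) → (204.82,124.13) → (204.82,73.57) → (141.11,73.57) → (141.11,124.13), returning to the start.

Shape 2 is a open polyline drawn with `<polyline>`. Its stroke #000000 means score at S587, F1574. After flipping Y the toolpath is (130.86,40.91) → (216.22,71.24) → (22.16,132.40) → (249.57,64.45).

Shape 3 is a cubic bezier drawn with `<path>`. Its stroke #0000ff means engrave at S294, F3500. After flipping Y the toolpath is (61.04,97.95) → (95.27,90.68) → (145.66,70.92) → (192.18,47.96) → (214.83,31.07).

G21
G90
G0 X141.11 Y124.13
M3 S587
G01 X204.82 Y124.13 F1574
G01 X204.82 Y73.57
G01 X141.11 Y73.57
G01 X141.11 Y124.13
M5
G0 X130.86 Y40.91
M3 S587
G01 X216.22 Y71.24 F1574
G01 X22.16 Y132.40
G01 X249.57 Y64.45
M5
G0 X61.04 Y97.95
M3 S294
G01 X95.27 Y90.68 F3500
G01 X145.66 Y70.92
G01 X192.18 Y47.96
G01 X214.83 Y31.07
M5
G0 X0.00 Y0.00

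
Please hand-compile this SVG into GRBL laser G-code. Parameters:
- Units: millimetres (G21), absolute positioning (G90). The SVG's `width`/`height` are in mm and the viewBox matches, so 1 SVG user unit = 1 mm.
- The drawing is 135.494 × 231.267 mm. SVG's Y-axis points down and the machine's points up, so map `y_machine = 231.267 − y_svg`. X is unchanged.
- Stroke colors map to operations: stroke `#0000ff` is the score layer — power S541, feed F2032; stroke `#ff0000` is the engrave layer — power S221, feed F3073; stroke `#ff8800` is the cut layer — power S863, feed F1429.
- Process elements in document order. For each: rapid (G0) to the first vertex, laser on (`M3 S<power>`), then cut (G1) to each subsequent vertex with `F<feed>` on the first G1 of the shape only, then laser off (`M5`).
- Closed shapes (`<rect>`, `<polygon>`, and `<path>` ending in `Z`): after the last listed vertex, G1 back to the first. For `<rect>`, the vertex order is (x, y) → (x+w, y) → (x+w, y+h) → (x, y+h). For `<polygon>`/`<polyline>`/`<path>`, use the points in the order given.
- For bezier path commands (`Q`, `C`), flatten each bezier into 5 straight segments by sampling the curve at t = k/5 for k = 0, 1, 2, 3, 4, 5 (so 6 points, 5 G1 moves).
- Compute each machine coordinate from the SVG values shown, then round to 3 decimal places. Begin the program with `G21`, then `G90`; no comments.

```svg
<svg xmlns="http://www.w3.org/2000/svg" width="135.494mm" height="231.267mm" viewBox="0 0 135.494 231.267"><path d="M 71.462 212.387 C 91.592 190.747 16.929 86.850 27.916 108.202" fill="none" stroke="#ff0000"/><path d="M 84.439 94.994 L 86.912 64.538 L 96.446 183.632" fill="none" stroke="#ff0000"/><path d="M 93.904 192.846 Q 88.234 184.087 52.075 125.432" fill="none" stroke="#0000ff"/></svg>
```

G21
G90
G0 X71.462 Y18.880
M3 S221
G1 X73.608 Y40.075 F3073
G1 X61.666 Y71.051
G1 X44.295 Y101.848
G1 X30.158 Y122.506
G1 X27.916 Y123.065
M5
G0 X84.439 Y136.273
M3 S221
G1 X86.912 Y166.729 F3073
G1 X96.446 Y47.635
M5
G0 X93.904 Y38.421
M3 S541
G1 X90.416 Y43.920 F2032
G1 X84.490 Y53.412
G1 X76.124 Y66.894
G1 X65.319 Y84.369
G1 X52.075 Y105.835
M5

1 u = 1 mm; y_m = 231.267 − y.

[1] `<path>` cubic bezier, #ff0000→engrave S221 F3073: (71.462,18.880) → (73.608,40.075) → (61.666,71.051) → (44.295,101.848) → (30.158,122.506) → (27.916,123.065)

[2] `<path>` open polyline, #ff0000→engrave S221 F3073: (84.439,136.273) → (86.912,166.729) → (96.446,47.635)

[3] `<path>` quadratic bezier, #0000ff→score S541 F2032: (93.904,38.421) → (90.416,43.920) → (84.490,53.412) → (76.124,66.894) → (65.319,84.369) → (52.075,105.835)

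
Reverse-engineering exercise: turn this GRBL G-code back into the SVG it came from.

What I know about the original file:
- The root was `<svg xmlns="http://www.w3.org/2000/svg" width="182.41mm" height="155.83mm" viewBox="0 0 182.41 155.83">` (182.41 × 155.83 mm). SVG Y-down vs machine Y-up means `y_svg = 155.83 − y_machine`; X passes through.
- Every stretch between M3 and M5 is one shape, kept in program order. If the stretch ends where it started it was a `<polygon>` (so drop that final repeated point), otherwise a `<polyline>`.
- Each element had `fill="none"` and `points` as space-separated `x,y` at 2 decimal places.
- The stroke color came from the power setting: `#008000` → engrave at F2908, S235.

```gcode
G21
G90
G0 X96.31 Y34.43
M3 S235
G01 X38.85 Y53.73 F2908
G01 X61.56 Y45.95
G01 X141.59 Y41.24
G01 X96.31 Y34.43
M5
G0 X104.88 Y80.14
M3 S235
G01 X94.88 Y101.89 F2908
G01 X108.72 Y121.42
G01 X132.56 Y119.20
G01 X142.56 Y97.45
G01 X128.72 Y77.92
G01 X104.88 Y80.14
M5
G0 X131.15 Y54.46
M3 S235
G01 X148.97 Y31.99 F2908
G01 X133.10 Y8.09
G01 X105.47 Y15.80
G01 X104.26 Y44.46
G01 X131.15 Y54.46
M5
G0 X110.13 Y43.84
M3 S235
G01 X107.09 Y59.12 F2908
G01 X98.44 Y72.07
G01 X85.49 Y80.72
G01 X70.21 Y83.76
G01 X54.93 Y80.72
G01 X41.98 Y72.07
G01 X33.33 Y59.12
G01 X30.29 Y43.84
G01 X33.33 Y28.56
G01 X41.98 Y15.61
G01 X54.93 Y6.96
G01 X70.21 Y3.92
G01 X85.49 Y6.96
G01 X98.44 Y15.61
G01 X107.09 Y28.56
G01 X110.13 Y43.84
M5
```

<svg xmlns="http://www.w3.org/2000/svg" width="182.41mm" height="155.83mm" viewBox="0 0 182.41 155.83">
  <polygon points="96.31,121.40 38.85,102.10 61.56,109.88 141.59,114.59" fill="none" stroke="#008000"/>
  <polygon points="104.88,75.69 94.88,53.94 108.72,34.41 132.56,36.63 142.56,58.38 128.72,77.91" fill="none" stroke="#008000"/>
  <polygon points="131.15,101.37 148.97,123.84 133.10,147.74 105.47,140.03 104.26,111.37" fill="none" stroke="#008000"/>
  <polygon points="110.13,111.99 107.09,96.71 98.44,83.76 85.49,75.11 70.21,72.07 54.93,75.11 41.98,83.76 33.33,96.71 30.29,111.99 33.33,127.27 41.98,140.22 54.93,148.87 70.21,151.91 85.49,148.87 98.44,140.22 107.09,127.27" fill="none" stroke="#008000"/>
</svg>

Each laser-on run becomes one SVG element. Flip Y back into SVG space with y_svg = 155.83 − y_machine. Every run uses S235, so all elements get stroke `#008000` (engrave).

Run 1: The run returns to its start, so emit a `<polygon>` with points (Y-flipped): 96.31,121.40 38.85,102.10 61.56,109.88 141.59,114.59.

Run 2: The run returns to its start, so emit a `<polygon>` with points (Y-flipped): 104.88,75.69 94.88,53.94 108.72,34.41 132.56,36.63 142.56,58.38 128.72,77.91.

Run 3: The run returns to its start, so emit a `<polygon>` with points (Y-flipped): 131.15,101.37 148.97,123.84 133.10,147.74 105.47,140.03 104.26,111.37.

Run 4: The run returns to its start, so emit a `<polygon>` with points (Y-flipped): 110.13,111.99 107.09,96.71 98.44,83.76 85.49,75.11 70.21,72.07 54.93,75.11 41.98,83.76 33.33,96.71 30.29,111.99 33.33,127.27 41.98,140.22 54.93,148.87 70.21,151.91 85.49,148.87 98.44,140.22 107.09,127.27.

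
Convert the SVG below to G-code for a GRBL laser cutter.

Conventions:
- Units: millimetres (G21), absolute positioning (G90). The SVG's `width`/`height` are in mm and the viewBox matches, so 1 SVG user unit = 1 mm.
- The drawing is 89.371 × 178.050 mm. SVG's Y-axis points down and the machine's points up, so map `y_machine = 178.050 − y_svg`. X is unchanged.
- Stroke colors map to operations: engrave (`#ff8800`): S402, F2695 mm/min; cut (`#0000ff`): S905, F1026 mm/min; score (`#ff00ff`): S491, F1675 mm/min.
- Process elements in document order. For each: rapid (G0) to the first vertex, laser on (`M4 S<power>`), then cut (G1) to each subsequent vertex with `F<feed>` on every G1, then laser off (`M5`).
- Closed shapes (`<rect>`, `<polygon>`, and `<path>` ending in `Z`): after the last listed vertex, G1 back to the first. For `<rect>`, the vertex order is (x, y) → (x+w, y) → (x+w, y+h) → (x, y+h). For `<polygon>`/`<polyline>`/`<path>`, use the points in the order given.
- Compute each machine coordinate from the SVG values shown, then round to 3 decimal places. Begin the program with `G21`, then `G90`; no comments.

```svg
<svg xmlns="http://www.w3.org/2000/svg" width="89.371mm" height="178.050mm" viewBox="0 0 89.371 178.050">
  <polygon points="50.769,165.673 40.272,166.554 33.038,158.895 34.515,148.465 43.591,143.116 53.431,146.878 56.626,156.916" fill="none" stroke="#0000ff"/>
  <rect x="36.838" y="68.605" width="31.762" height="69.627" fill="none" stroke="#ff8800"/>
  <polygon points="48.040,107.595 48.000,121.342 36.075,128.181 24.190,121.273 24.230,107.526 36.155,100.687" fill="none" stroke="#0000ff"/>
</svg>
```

Since the viewBox matches the mm dimensions, user units are millimetres directly. The only transform is the Y-flip y_m = 178.050 − y_svg.

Shape 1 is a regular polygon drawn with `<polygon>`. Its stroke #0000ff means cut at S905, F1026. After flipping Y the toolpath is (50.769,12.377) → (40.272,11.496) → (33.038,19.155) → (34.515,29.585) → (43.591,34.934) → (53.431,31.172) → (56.626,21.134) → (50.769,12.377), returning to the start.

Shape 2 is a rectangle drawn with `<rect>`. Its stroke #ff8800 means engrave at S402, F2695. After flipping Y the toolpath is (36.838,109.445) → (68.600,109.445) → (68.600,39.818) → (36.838,39.818) → (36.838,109.445), returning to the start.

Shape 3 is a regular polygon drawn with `<polygon>`. Its stroke #0000ff means cut at S905, F1026. After flipping Y the toolpath is (48.040,70.455) → (48.000,56.708) → (36.075,49.869) → (24.190,56.777) → (24.230,70.524) → (36.155,77.363) → (48.040,70.455), returning to the start.

G21
G90
G0 X50.769 Y12.377
M4 S905
G1 X40.272 Y11.496 F1026
G1 X33.038 Y19.155 F1026
G1 X34.515 Y29.585 F1026
G1 X43.591 Y34.934 F1026
G1 X53.431 Y31.172 F1026
G1 X56.626 Y21.134 F1026
G1 X50.769 Y12.377 F1026
M5
G0 X36.838 Y109.445
M4 S402
G1 X68.600 Y109.445 F2695
G1 X68.600 Y39.818 F2695
G1 X36.838 Y39.818 F2695
G1 X36.838 Y109.445 F2695
M5
G0 X48.040 Y70.455
M4 S905
G1 X48.000 Y56.708 F1026
G1 X36.075 Y49.869 F1026
G1 X24.190 Y56.777 F1026
G1 X24.230 Y70.524 F1026
G1 X36.155 Y77.363 F1026
G1 X48.040 Y70.455 F1026
M5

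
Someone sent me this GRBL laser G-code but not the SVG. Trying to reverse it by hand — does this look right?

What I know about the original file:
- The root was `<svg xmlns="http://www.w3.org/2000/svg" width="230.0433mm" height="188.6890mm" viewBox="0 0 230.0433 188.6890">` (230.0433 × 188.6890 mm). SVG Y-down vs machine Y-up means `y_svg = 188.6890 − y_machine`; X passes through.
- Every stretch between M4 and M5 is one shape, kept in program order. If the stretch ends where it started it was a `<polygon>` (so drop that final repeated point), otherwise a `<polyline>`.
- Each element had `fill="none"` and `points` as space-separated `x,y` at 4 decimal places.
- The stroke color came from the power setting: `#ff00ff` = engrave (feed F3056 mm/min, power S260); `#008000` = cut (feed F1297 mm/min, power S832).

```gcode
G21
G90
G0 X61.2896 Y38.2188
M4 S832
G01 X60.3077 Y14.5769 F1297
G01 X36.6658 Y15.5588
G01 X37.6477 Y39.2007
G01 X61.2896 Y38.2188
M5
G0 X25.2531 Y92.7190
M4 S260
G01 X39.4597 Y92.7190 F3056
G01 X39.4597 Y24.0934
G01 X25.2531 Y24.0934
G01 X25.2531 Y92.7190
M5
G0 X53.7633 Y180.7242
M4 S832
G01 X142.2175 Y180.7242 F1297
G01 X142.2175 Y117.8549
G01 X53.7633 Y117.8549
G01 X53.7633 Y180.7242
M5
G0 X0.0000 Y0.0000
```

y_svg = 188.6890 − y_m.

[1] S832→`#008000` (cut); closed run; points: 61.2896,150.4702 60.3077,174.1121 36.6658,173.1302 37.6477,149.4883

[2] S260→`#ff00ff` (engrave); closed run; points: 25.2531,95.9700 39.4597,95.9700 39.4597,164.5956 25.2531,164.5956

[3] S832→`#008000` (cut); closed run; points: 53.7633,7.9648 142.2175,7.9648 142.2175,70.8341 53.7633,70.8341

<svg xmlns="http://www.w3.org/2000/svg" width="230.0433mm" height="188.6890mm" viewBox="0 0 230.0433 188.6890">
  <polygon points="61.2896,150.4702 60.3077,174.1121 36.6658,173.1302 37.6477,149.4883" fill="none" stroke="#008000"/>
  <polygon points="25.2531,95.9700 39.4597,95.9700 39.4597,164.5956 25.2531,164.5956" fill="none" stroke="#ff00ff"/>
  <polygon points="53.7633,7.9648 142.2175,7.9648 142.2175,70.8341 53.7633,70.8341" fill="none" stroke="#008000"/>
</svg>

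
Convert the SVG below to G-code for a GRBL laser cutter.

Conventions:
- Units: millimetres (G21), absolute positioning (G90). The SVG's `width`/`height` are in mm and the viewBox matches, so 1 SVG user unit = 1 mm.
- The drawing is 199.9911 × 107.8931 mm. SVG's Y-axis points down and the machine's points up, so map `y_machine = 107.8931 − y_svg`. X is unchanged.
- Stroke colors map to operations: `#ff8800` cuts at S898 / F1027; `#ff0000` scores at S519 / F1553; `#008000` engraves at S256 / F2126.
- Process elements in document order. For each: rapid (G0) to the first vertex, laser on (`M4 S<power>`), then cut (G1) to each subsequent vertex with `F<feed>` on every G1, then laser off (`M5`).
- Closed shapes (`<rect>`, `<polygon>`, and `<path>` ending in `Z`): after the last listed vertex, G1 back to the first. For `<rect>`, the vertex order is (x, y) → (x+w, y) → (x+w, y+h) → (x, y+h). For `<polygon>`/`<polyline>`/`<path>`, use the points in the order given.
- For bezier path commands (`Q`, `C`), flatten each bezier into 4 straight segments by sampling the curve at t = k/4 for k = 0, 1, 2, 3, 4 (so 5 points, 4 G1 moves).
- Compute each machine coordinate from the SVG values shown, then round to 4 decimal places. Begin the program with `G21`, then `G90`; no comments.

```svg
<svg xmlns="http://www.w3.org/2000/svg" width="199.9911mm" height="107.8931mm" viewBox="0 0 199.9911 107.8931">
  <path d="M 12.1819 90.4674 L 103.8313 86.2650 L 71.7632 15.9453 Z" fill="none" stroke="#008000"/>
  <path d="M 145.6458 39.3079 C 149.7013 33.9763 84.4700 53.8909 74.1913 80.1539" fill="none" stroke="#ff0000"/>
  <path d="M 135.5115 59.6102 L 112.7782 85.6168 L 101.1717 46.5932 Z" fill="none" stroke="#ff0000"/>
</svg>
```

viewBox `0 0 199.9911 107.8931` with mm width/height → 1 unit = 1 mm. Flip: y_m = 107.8931 − y_svg.

**Shape 1** — `<path>` closed polygon, stroke `#008000` → engrave (S256, F2126). Machine vertices: (12.1819,17.4257) → (103.8313,21.6281) → (71.7632,91.9478) → (12.1819,17.4257). Closed: final G1 returns to the first vertex.

**Shape 2** — `<path>` cubic bezier, stroke `#ff0000` → score (S519, F1553). Control points (SVG): P0=(145.6458,39.3079), P1=(149.7013,33.9763), P2=(84.4700,53.8909), P3=(74.1913,80.1539); sampled at t=k/4. Machine vertices: (145.6458,68.5852) → (137.6374,68.1455) → (115.2939,60.0102) → (90.2627,45.9508) → (74.1913,27.7392). Open path.

**Shape 3** — `<path>` closed polygon, stroke `#ff0000` → score (S519, F1553). Machine vertices: (135.5115,48.2829) → (112.7782,22.2763) → (101.1717,61.2999) → (135.5115,48.2829). Closed: final G1 returns to the first vertex.

G21
G90
G0 X12.1819 Y17.4257
M4 S256
G1 X103.8313 Y21.6281 F2126
G1 X71.7632 Y91.9478 F2126
G1 X12.1819 Y17.4257 F2126
M5
G0 X145.6458 Y68.5852
M4 S519
G1 X137.6374 Y68.1455 F1553
G1 X115.2939 Y60.0102 F1553
G1 X90.2627 Y45.9508 F1553
G1 X74.1913 Y27.7392 F1553
M5
G0 X135.5115 Y48.2829
M4 S519
G1 X112.7782 Y22.2763 F1553
G1 X101.1717 Y61.2999 F1553
G1 X135.5115 Y48.2829 F1553
M5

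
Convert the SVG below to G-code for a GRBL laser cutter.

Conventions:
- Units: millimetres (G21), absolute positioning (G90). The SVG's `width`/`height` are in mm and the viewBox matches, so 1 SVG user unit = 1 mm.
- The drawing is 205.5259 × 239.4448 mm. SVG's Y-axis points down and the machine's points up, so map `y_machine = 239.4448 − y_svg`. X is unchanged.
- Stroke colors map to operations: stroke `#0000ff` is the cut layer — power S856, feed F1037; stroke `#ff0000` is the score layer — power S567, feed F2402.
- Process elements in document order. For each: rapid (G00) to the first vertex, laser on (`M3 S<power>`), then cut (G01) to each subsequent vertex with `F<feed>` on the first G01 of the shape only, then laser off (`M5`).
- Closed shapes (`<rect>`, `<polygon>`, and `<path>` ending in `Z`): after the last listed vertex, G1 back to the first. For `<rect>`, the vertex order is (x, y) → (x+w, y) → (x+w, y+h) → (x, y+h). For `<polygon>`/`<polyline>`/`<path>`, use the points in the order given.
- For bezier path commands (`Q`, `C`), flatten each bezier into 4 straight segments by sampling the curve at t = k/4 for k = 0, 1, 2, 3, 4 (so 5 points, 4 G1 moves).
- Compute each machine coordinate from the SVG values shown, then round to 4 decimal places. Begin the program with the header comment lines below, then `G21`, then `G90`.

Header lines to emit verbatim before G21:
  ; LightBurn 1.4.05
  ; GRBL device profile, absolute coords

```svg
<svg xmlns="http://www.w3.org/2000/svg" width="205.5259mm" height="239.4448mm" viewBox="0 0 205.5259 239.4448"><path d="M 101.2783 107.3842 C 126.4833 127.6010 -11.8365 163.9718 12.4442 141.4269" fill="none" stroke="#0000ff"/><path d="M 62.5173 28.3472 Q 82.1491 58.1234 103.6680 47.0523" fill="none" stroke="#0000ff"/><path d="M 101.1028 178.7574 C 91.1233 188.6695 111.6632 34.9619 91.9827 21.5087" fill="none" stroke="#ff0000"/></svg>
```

; LightBurn 1.4.05
; GRBL device profile, absolute coords
G21
G90
G00 X101.2783 Y132.0606
M3 S856
G01 X94.6169 Y115.0421 F1037
G01 X57.2079 Y99.0036
G01 X19.6256 Y90.9830
G01 X12.4442 Y98.0179
M5
G00 X62.5173 Y211.0976
M3 S856
G01 X72.4511 Y198.7625 F1037
G01 X82.6209 Y191.5332
G01 X93.0265 Y189.4099
G01 X103.6680 Y192.3925
M5
G00 X101.1028 Y60.6874
M3 S567
G01 X98.2353 Y79.1840 F2402
G01 X100.1806 Y130.5498
G01 X100.3071 Y186.2965
G01 X91.9827 Y217.9361
M5

1 u = 1 mm; y_m = 239.4448 − y.

[1] `<path>` cubic bezier, #0000ff→cut S856 F1037: (101.2783,132.0606) → (94.6169,115.0421) → (57.2079,99.0036) → (19.6256,90.9830) → (12.4442,98.0179)

[2] `<path>` quadratic bezier, #0000ff→cut S856 F1037: (62.5173,211.0976) → (72.4511,198.7625) → (82.6209,191.5332) → (93.0265,189.4099) → (103.6680,192.3925)

[3] `<path>` cubic bezier, #ff0000→score S567 F2402: (101.1028,60.6874) → (98.2353,79.1840) → (100.1806,130.5498) → (100.3071,186.2965) → (91.9827,217.9361)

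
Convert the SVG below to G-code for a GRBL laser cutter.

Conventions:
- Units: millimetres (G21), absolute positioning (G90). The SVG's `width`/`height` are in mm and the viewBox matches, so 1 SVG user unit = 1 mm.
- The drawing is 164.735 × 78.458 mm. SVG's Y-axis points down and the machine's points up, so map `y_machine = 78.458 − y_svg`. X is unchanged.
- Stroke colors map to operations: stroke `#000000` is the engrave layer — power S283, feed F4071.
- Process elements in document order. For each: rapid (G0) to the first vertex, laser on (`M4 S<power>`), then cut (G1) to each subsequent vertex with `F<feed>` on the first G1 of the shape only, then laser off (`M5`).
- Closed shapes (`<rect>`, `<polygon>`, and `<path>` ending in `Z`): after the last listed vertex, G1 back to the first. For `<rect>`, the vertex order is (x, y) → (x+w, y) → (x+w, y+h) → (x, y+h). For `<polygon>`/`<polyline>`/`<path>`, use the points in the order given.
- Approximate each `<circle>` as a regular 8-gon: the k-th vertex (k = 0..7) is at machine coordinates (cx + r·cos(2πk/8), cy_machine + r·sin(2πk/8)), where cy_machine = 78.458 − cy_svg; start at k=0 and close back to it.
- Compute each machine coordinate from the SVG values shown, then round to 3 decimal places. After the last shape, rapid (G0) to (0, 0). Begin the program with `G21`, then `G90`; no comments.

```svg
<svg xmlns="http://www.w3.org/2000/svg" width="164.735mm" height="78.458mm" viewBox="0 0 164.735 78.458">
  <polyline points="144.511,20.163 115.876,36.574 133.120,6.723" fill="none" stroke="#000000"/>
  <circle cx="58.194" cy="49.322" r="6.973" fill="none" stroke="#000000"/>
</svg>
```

1 u = 1 mm; y_m = 78.458 − y.

[1] `<polyline>` open polyline, #000000→engrave S283 F4071: (144.511,58.295) → (115.876,41.884) → (133.120,71.735)

[2] `<circle>` circle, #000000→engrave S283 F4071: (65.167,29.136) → (63.125,34.067) → (58.194,36.109) → (53.263,34.067) → (51.221,29.136) → (53.263,24.205) → (58.194,22.163) → (63.125,24.205) → (65.167,29.136) (closed)

G21
G90
G0 X144.511 Y58.295
M4 S283
G1 X115.876 Y41.884 F4071
G1 X133.120 Y71.735
M5
G0 X65.167 Y29.136
M4 S283
G1 X63.125 Y34.067 F4071
G1 X58.194 Y36.109
G1 X53.263 Y34.067
G1 X51.221 Y29.136
G1 X53.263 Y24.205
G1 X58.194 Y22.163
G1 X63.125 Y24.205
G1 X65.167 Y29.136
M5
G0 X0.000 Y0.000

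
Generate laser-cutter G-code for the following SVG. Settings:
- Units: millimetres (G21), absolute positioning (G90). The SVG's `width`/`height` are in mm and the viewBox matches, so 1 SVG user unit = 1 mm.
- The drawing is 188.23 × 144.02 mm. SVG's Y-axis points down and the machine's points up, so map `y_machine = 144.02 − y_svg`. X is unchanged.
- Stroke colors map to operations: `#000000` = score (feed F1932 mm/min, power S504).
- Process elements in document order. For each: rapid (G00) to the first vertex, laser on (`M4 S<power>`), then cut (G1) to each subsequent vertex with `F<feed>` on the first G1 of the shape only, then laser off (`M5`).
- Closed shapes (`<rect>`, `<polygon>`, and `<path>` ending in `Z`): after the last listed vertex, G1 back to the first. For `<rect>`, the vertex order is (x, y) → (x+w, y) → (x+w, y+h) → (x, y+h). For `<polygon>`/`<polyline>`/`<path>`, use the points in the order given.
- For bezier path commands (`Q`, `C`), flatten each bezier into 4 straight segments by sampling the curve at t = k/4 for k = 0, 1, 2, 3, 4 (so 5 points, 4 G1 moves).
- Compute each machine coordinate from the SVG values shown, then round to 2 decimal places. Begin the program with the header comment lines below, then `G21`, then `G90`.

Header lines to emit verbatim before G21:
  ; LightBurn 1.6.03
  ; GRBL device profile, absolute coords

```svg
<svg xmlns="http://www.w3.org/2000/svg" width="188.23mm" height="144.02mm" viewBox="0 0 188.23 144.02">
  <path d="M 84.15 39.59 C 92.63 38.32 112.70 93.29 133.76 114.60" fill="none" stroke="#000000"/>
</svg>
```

; LightBurn 1.6.03
; GRBL device profile, absolute coords
G21
G90
G00 X84.15 Y104.43
M4 S504
G1 X92.52 Y96.24 F1932
G1 X104.24 Y75.39
G1 X118.32 Y50.31
G1 X133.76 Y29.42
M5

viewBox `0 0 188.23 144.02` with mm width/height → 1 unit = 1 mm. Flip: y_m = 144.02 − y_svg.

**Shape 1** — `<path>` cubic bezier, stroke `#000000` → score (S504, F1932). Control points (SVG): P0=(84.15,39.59), P1=(92.63,38.32), P2=(112.70,93.29), P3=(133.76,114.60); sampled at t=k/4. Machine vertices: (84.15,104.43) → (92.52,96.24) → (104.24,75.39) → (118.32,50.31) → (133.76,29.42). Open path.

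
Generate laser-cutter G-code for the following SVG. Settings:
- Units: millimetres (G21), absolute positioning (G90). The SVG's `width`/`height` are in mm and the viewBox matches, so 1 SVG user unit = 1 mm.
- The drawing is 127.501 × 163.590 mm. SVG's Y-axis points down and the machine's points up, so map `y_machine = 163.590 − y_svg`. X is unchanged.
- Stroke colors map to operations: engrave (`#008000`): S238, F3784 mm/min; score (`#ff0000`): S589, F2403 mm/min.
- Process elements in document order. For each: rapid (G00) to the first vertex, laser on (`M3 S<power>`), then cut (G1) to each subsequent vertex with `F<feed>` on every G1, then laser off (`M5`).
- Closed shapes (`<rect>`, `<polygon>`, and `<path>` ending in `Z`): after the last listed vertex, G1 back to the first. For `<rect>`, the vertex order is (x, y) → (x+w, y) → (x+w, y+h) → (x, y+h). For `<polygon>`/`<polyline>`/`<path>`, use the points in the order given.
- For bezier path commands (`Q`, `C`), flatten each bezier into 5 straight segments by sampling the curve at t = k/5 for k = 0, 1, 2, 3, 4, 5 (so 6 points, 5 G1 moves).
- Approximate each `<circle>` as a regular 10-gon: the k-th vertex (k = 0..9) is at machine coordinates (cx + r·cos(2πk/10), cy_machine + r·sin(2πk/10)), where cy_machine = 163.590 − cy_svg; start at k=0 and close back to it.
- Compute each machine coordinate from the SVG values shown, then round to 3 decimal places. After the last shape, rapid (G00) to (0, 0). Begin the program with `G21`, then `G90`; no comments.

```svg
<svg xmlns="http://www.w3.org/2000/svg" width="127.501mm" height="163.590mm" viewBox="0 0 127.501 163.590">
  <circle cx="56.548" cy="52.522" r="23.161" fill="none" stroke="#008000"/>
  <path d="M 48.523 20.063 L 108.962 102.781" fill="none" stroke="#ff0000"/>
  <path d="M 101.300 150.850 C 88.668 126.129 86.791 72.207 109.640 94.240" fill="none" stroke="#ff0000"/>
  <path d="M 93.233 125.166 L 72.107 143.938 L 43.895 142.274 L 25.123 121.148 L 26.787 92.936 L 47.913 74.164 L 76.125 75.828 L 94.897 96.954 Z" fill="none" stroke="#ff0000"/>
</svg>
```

Since the viewBox matches the mm dimensions, user units are millimetres directly. The only transform is the Y-flip y_m = 163.590 − y_svg.

Shape 1 is a circle drawn with `<circle>`. Its stroke #008000 means engrave at S238, F3784. After flipping Y the toolpath is (79.709,111.068) → (75.286,124.682) → (63.705,133.095) → (49.391,133.095) → (37.810,124.682) → (33.387,111.068) → (37.810,97.454) → (49.391,89.041) → (63.705,89.041) → (75.286,97.454) → (79.709,111.068), returning to the start.

Shape 2 is a line segment drawn with `<path>`. Its stroke #ff0000 means score at S589, F2403. After flipping Y the toolpath is (48.523,143.527) → (108.962,60.809).

Shape 3 is a cubic bezier drawn with `<path>`. Its stroke #ff0000 means score at S589, F2403. After flipping Y the toolpath is (101.300,12.740) → (95.123,30.235) → (92.198,49.692) → (93.196,66.061) → (98.786,74.296) → (109.640,69.350).

Shape 4 is a regular polygon drawn with `<path>`. Its stroke #ff0000 means score at S589, F2403. After flipping Y the toolpath is (93.233,38.424) → (72.107,19.652) → (43.895,21.316) → (25.123,42.442) → (26.787,70.654) → (47.913,89.426) → (76.125,87.762) → (94.897,66.636) → (93.233,38.424), returning to the start.

G21
G90
G00 X79.709 Y111.068
M3 S238
G1 X75.286 Y124.682 F3784
G1 X63.705 Y133.095 F3784
G1 X49.391 Y133.095 F3784
G1 X37.810 Y124.682 F3784
G1 X33.387 Y111.068 F3784
G1 X37.810 Y97.454 F3784
G1 X49.391 Y89.041 F3784
G1 X63.705 Y89.041 F3784
G1 X75.286 Y97.454 F3784
G1 X79.709 Y111.068 F3784
M5
G00 X48.523 Y143.527
M3 S589
G1 X108.962 Y60.809 F2403
M5
G00 X101.300 Y12.740
M3 S589
G1 X95.123 Y30.235 F2403
G1 X92.198 Y49.692 F2403
G1 X93.196 Y66.061 F2403
G1 X98.786 Y74.296 F2403
G1 X109.640 Y69.350 F2403
M5
G00 X93.233 Y38.424
M3 S589
G1 X72.107 Y19.652 F2403
G1 X43.895 Y21.316 F2403
G1 X25.123 Y42.442 F2403
G1 X26.787 Y70.654 F2403
G1 X47.913 Y89.426 F2403
G1 X76.125 Y87.762 F2403
G1 X94.897 Y66.636 F2403
G1 X93.233 Y38.424 F2403
M5
G00 X0.000 Y0.000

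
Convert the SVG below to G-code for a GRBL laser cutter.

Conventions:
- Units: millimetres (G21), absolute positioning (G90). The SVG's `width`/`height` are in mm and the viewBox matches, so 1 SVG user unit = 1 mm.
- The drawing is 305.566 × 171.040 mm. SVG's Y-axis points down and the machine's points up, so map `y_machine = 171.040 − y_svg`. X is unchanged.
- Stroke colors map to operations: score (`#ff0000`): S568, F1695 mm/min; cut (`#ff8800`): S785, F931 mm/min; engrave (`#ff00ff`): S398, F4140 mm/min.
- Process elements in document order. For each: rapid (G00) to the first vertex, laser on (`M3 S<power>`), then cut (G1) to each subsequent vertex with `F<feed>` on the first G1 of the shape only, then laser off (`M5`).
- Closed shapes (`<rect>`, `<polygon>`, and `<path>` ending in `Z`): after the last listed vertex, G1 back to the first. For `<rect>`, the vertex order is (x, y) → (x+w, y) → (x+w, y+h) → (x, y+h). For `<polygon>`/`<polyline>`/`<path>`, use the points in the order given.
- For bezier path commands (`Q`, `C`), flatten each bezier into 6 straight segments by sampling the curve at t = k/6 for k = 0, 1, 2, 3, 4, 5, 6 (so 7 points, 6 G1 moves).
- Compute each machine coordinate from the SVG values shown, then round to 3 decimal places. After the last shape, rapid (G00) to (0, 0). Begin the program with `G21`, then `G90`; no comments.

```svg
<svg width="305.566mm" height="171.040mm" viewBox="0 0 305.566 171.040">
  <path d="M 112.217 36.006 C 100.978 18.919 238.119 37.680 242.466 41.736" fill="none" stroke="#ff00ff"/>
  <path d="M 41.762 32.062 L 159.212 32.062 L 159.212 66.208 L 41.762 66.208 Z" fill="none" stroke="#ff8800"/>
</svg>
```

viewBox `0 0 305.566 171.040` with mm width/height → 1 unit = 1 mm. Flip: y_m = 171.040 − y_svg.

**Shape 1** — `<path>` cubic bezier, stroke `#ff00ff` → engrave (S398, F4140). Control points (SVG): P0=(112.217,36.006), P1=(100.978,18.919), P2=(238.119,37.680), P3=(242.466,41.736); sampled at t=k/6. Machine vertices: (112.217,135.034) → (117.661,140.824) → (140.024,142.044) → (171.497,140.098) → (204.268,136.389) → (230.528,132.323) → (242.466,129.304). Open path.

**Shape 2** — `<path>` rectangle, stroke `#ff8800` → cut (S785, F931). Machine vertices: (41.762,138.978) → (159.212,138.978) → (159.212,104.832) → (41.762,104.832) → (41.762,138.978). Closed: final G1 returns to the first vertex.

G21
G90
G00 X112.217 Y135.034
M3 S398
G1 X117.661 Y140.824 F4140
G1 X140.024 Y142.044
G1 X171.497 Y140.098
G1 X204.268 Y136.389
G1 X230.528 Y132.323
G1 X242.466 Y129.304
M5
G00 X41.762 Y138.978
M3 S785
G1 X159.212 Y138.978 F931
G1 X159.212 Y104.832
G1 X41.762 Y104.832
G1 X41.762 Y138.978
M5
G00 X0.000 Y0.000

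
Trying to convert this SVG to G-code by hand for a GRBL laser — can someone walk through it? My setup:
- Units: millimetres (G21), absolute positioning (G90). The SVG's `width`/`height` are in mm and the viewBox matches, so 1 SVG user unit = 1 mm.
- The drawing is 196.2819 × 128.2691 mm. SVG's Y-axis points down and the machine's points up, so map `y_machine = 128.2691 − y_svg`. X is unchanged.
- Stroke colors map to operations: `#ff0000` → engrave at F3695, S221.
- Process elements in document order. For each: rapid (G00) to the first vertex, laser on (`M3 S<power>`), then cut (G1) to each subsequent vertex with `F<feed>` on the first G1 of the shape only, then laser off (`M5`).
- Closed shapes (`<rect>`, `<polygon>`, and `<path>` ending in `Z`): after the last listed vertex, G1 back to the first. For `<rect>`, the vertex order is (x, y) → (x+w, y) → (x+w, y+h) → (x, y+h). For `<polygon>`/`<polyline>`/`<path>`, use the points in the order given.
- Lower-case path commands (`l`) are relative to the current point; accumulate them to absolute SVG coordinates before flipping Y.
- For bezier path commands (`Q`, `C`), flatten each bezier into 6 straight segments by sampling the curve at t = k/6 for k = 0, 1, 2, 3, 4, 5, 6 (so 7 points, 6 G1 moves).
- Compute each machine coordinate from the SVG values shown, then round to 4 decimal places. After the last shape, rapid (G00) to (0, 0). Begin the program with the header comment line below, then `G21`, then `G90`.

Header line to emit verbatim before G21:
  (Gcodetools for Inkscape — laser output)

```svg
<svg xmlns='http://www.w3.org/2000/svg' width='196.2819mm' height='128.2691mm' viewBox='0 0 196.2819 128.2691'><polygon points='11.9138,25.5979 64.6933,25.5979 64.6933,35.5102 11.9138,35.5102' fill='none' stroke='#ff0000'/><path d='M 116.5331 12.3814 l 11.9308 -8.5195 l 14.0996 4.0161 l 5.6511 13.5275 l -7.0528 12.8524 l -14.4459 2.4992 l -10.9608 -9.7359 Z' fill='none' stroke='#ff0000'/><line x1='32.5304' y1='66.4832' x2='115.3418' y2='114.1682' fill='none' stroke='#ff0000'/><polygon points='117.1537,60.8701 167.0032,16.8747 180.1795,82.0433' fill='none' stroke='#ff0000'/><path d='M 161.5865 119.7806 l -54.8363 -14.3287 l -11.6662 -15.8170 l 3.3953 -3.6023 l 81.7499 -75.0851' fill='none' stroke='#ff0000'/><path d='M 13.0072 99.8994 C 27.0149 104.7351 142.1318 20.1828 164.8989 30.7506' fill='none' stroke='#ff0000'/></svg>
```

Since the viewBox matches the mm dimensions, user units are millimetres directly. The only transform is the Y-flip y_m = 128.2691 − y_svg.

Shape 1 is a rectangle drawn with `<polygon>`. Its stroke #ff0000 means engrave at S221, F3695. After flipping Y the toolpath is (11.9138,102.6712) → (64.6933,102.6712) → (64.6933,92.7589) → (11.9138,92.7589) → (11.9138,102.6712), returning to the start.

Shape 2 is a regular polygon drawn with `<path>`. Its stroke #ff0000 means engrave at S221, F3695. After flipping Y the toolpath is (116.5331,115.8877) → (128.4639,124.4072) → (142.5635,120.3911) → (148.2146,106.8636) → (141.1618,94.0112) → (126.7159,91.5120) → (115.7551,101.2479) → (116.5331,115.8877), returning to the start.

Shape 3 is a line segment drawn with `<line>`. Its stroke #ff0000 means engrave at S221, F3695. After flipping Y the toolpath is (32.5304,61.7859) → (115.3418,14.1009).

Shape 4 is a regular polygon drawn with `<polygon>`. Its stroke #ff0000 means engrave at S221, F3695. After flipping Y the toolpath is (117.1537,67.3990) → (167.0032,111.3944) → (180.1795,46.2258) → (117.1537,67.3990), returning to the start.

Shape 5 is a open polyline drawn with `<path>`. Its stroke #ff0000 means engrave at S221, F3695. After flipping Y the toolpath is (161.5865,8.4885) → (106.7502,22.8172) → (95.0840,38.6342) → (98.4793,42.2365) → (180.2292,117.3216).

Shape 6 is a cubic bezier drawn with `<path>`. Its stroke #ff0000 means engrave at S221, F3695. After flipping Y the toolpath is (13.0072,28.3697) → (27.5412,32.5466) → (53.5528,46.4964) → (85.6683,65.0936) → (118.5137,83.2132) → (146.7152,95.7299) → (164.8989,97.5185).

(Gcodetools for Inkscape — laser output)
G21
G90
G00 X11.9138 Y102.6712
M3 S221
G1 X64.6933 Y102.6712 F3695
G1 X64.6933 Y92.7589
G1 X11.9138 Y92.7589
G1 X11.9138 Y102.6712
M5
G00 X116.5331 Y115.8877
M3 S221
G1 X128.4639 Y124.4072 F3695
G1 X142.5635 Y120.3911
G1 X148.2146 Y106.8636
G1 X141.1618 Y94.0112
G1 X126.7159 Y91.5120
G1 X115.7551 Y101.2479
G1 X116.5331 Y115.8877
M5
G00 X32.5304 Y61.7859
M3 S221
G1 X115.3418 Y14.1009 F3695
M5
G00 X117.1537 Y67.3990
M3 S221
G1 X167.0032 Y111.3944 F3695
G1 X180.1795 Y46.2258
G1 X117.1537 Y67.3990
M5
G00 X161.5865 Y8.4885
M3 S221
G1 X106.7502 Y22.8172 F3695
G1 X95.0840 Y38.6342
G1 X98.4793 Y42.2365
G1 X180.2292 Y117.3216
M5
G00 X13.0072 Y28.3697
M3 S221
G1 X27.5412 Y32.5466 F3695
G1 X53.5528 Y46.4964
G1 X85.6683 Y65.0936
G1 X118.5137 Y83.2132
G1 X146.7152 Y95.7299
G1 X164.8989 Y97.5185
M5
G00 X0.0000 Y0.0000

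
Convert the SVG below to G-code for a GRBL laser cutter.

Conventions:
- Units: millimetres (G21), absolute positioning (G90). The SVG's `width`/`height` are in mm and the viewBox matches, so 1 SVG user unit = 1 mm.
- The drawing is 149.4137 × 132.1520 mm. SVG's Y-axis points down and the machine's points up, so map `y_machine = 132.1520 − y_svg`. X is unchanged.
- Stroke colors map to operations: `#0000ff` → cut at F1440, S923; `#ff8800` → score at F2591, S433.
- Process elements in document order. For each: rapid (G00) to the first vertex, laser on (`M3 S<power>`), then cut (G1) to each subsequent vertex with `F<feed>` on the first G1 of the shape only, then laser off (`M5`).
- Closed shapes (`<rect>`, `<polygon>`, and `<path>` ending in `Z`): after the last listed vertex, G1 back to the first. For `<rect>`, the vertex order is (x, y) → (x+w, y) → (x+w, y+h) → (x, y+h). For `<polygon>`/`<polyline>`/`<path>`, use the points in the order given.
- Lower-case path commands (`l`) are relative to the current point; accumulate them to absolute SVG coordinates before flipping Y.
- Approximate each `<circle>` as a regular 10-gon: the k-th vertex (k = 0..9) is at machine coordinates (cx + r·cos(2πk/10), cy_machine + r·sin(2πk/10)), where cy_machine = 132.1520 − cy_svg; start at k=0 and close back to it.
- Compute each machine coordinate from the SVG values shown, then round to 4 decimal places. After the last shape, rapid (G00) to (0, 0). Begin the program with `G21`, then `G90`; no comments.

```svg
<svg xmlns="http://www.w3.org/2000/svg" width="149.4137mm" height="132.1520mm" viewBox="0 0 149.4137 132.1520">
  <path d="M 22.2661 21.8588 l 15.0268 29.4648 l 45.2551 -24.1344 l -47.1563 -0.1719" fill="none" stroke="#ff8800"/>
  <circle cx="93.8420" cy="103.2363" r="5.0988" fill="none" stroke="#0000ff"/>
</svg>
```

G21
G90
G00 X22.2661 Y110.2932
M3 S433
G1 X37.2929 Y80.8284 F2591
G1 X82.5480 Y104.9628
G1 X35.3917 Y105.1347
M5
G00 X98.9408 Y28.9157
M3 S923
G1 X97.9670 Y31.9127 F1440
G1 X95.4176 Y33.7649
G1 X92.2664 Y33.7649
G1 X89.7170 Y31.9127
G1 X88.7432 Y28.9157
G1 X89.7170 Y25.9187
G1 X92.2664 Y24.0665
G1 X95.4176 Y24.0665
G1 X97.9670 Y25.9187
G1 X98.9408 Y28.9157
M5
G00 X0.0000 Y0.0000

viewBox `0 0 149.4137 132.1520` with mm width/height → 1 unit = 1 mm. Flip: y_m = 132.1520 − y_svg.

**Shape 1** — `<path>` open polyline, stroke `#ff8800` → score (S433, F2591). Machine vertices: (22.2661,110.2932) → (37.2929,80.8284) → (82.5480,104.9628) → (35.3917,105.1347). Open path.

**Shape 2** — `<circle>` circle, stroke `#0000ff` → cut (S923, F1440). Machine vertices: (98.9408,28.9157) → (97.9670,31.9127) → (95.4176,33.7649) → (92.2664,33.7649) → (89.7170,31.9127) → (88.7432,28.9157) → (89.7170,25.9187) → (92.2664,24.0665) → (95.4176,24.0665) → (97.9670,25.9187) → (98.9408,28.9157). Closed: final G1 returns to the first vertex.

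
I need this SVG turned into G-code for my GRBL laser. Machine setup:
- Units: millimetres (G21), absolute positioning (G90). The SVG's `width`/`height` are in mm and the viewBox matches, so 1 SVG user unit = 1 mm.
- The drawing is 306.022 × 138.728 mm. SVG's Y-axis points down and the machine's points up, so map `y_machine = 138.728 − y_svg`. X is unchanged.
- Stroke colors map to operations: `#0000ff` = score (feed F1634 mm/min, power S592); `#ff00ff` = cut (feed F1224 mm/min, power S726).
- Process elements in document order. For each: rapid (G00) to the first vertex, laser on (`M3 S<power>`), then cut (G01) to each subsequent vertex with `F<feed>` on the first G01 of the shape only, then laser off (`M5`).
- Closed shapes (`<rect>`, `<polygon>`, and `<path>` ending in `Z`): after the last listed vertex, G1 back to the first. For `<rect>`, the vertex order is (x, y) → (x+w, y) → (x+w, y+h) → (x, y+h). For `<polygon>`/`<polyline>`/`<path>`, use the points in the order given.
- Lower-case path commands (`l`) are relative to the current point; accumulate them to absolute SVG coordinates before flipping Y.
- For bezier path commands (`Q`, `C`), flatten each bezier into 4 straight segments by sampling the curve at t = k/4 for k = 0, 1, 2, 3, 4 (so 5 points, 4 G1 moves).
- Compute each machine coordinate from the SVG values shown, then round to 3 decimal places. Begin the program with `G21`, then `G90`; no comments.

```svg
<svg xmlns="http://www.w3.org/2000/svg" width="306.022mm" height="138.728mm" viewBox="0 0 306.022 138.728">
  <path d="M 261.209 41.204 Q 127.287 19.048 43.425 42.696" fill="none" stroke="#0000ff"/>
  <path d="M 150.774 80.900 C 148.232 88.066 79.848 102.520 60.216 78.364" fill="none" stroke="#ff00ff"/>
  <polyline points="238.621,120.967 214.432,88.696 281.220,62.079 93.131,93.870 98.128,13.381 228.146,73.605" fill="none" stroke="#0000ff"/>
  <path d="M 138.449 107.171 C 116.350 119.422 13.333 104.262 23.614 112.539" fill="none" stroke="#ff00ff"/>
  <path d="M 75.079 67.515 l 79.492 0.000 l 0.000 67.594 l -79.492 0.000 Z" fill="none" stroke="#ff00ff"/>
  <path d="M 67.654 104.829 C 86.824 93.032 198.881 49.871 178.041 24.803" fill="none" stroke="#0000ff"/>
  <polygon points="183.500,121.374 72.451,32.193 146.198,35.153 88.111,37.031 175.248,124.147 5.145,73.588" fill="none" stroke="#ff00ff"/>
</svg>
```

G21
G90
G00 X261.209 Y97.524
M3 S592
G01 X197.377 Y105.739 F1634
G01 X139.802 Y108.229
G01 X88.485 Y104.993
G01 X43.425 Y96.032
M5
G00 X150.774 Y57.828
M3 S726
G01 X138.313 Y51.804 F1224
G01 X111.904 Y47.350
G01 X82.290 Y48.769
G01 X60.216 Y60.364
M5
G00 X238.621 Y17.761
M3 S592
G01 X214.432 Y50.032 F1634
G01 X281.220 Y76.649
G01 X93.131 Y44.858
G01 X98.128 Y125.347
G01 X228.146 Y65.123
M5
G00 X138.449 Y31.557
M3 S726
G01 X109.737 Y26.714 F1224
G01 X68.889 Y27.383
G01 X34.112 Y28.797
G01 X23.614 Y26.189
M5
G00 X75.079 Y71.213
M3 S726
G01 X154.571 Y71.213 F1224
G01 X154.571 Y3.619
G01 X75.079 Y3.619
G01 X75.079 Y71.213
M5
G00 X67.654 Y33.899
M3 S592
G01 X95.920 Y47.855 F1634
G01 X137.851 Y68.935
G01 X172.281 Y92.504
G01 X178.041 Y113.925
M5
G00 X183.500 Y17.354
M3 S726
G01 X72.451 Y106.535 F1224
G01 X146.198 Y103.575
G01 X88.111 Y101.697
G01 X175.248 Y14.581
G01 X5.145 Y65.140
G01 X183.500 Y17.354
M5

1 u = 1 mm; y_m = 138.728 − y.

[1] `<path>` quadratic bezier, #0000ff→score S592 F1634: (261.209,97.524) → (197.377,105.739) → (139.802,108.229) → (88.485,104.993) → (43.425,96.032)

[2] `<path>` cubic bezier, #ff00ff→cut S726 F1224: (150.774,57.828) → (138.313,51.804) → (111.904,47.350) → (82.290,48.769) → (60.216,60.364)

[3] `<polyline>` open polyline, #0000ff→score S592 F1634: (238.621,17.761) → (214.432,50.032) → (281.220,76.649) → (93.131,44.858) → (98.128,125.347) → (228.146,65.123)

[4] `<path>` cubic bezier, #ff00ff→cut S726 F1224: (138.449,31.557) → (109.737,26.714) → (68.889,27.383) → (34.112,28.797) → (23.614,26.189)

[5] `<path>` rectangle, #ff00ff→cut S726 F1224: (75.079,71.213) → (154.571,71.213) → (154.571,3.619) → (75.079,3.619) → (75.079,71.213) (closed)

[6] `<path>` cubic bezier, #0000ff→score S592 F1634: (67.654,33.899) → (95.920,47.855) → (137.851,68.935) → (172.281,92.504) → (178.041,113.925)

[7] `<polygon>` closed polygon, #ff00ff→cut S726 F1224: (183.500,17.354) → (72.451,106.535) → (146.198,103.575) → (88.111,101.697) → (175.248,14.581) → (5.145,65.140) → (183.500,17.354) (closed)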